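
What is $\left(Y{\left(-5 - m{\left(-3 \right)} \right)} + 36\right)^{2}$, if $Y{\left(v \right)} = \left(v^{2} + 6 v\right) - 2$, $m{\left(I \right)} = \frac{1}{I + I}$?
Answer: $\frac{1042441}{1296} \approx 804.35$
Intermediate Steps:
$m{\left(I \right)} = \frac{1}{2 I}$
$Y{\left(v \right)} = -2 + v^{2} + 6 v$
$\left(Y{\left(-5 - m{\left(-3 \right)} \right)} + 36\right)^{2} = \left(\left(-2 + \left(-5 - \frac{1}{2 \left(-3\right)}\right)^{2} + 6 \left(-5 - \frac{1}{2 \left(-3\right)}\right)\right) + 36\right)^{2} = \left(\left(-2 + \left(-5 - \frac{1}{2} \left(- \frac{1}{3}\right)\right)^{2} + 6 \left(-5 - \frac{1}{2} \left(- \frac{1}{3}\right)\right)\right) + 36\right)^{2} = \left(\left(-2 + \left(-5 - - \frac{1}{6}\right)^{2} + 6 \left(-5 - - \frac{1}{6}\right)\right) + 36\right)^{2} = \left(\left(-2 + \left(-5 + \frac{1}{6}\right)^{2} + 6 \left(-5 + \frac{1}{6}\right)\right) + 36\right)^{2} = \left(\left(-2 + \left(- \frac{29}{6}\right)^{2} + 6 \left(- \frac{29}{6}\right)\right) + 36\right)^{2} = \left(\left(-2 + \frac{841}{36} - 29\right) + 36\right)^{2} = \left(- \frac{275}{36} + 36\right)^{2} = \left(\frac{1021}{36}\right)^{2} = \frac{1042441}{1296}$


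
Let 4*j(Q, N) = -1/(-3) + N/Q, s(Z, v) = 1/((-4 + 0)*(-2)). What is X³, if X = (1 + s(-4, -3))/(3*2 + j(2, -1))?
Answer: 19683/2924207 ≈ 0.0067311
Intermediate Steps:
s(Z, v) = ⅛ (s(Z, v) = -½/(-4) = -¼*(-½) = ⅛)
j(Q, N) = 1/12 + N/(4*Q) (j(Q, N) = (-1/(-3) + N/Q)/4 = (-1*(-⅓) + N/Q)/4 = (⅓ + N/Q)/4 = 1/12 + N/(4*Q))
X = 27/143 (X = (1 + ⅛)/(3*2 + (1/12)*(2 + 3*(-1))/2) = 9/(8*(6 + (1/12)*(½)*(2 - 3))) = 9/(8*(6 + (1/12)*(½)*(-1))) = 9/(8*(6 - 1/24)) = 9/(8*(143/24)) = (9/8)*(24/143) = 27/143 ≈ 0.18881)
X³ = (27/143)³ = 19683/2924207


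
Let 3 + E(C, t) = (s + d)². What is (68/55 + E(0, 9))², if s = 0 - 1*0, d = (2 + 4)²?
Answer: 5067019489/3025 ≈ 1.6750e+6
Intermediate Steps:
d = 36 (d = 6² = 36)
s = 0 (s = 0 + 0 = 0)
E(C, t) = 1293 (E(C, t) = -3 + (0 + 36)² = -3 + 36² = -3 + 1296 = 1293)
(68/55 + E(0, 9))² = (68/55 + 1293)² = (71183/55)² = 5067019489/3025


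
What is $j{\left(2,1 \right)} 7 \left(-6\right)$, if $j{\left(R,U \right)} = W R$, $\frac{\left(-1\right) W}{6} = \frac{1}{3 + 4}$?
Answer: $72$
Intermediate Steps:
$W = - \frac{6}{7}$ ($W = - \frac{6}{3 + 4} = - \frac{6}{7} \approx -0.85714$)
$j{\left(R,U \right)} = - \frac{6 R}{7}$
$j{\left(2,1 \right)} 7 \left(-6\right) = \left(- \frac{6}{7}\right) 2 \cdot 7 \left(-6\right) = \left(- \frac{12}{7}\right) 7 \left(-6\right) = \left(-12\right) \left(-6\right) = 72$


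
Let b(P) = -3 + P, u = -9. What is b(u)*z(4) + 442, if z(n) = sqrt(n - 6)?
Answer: 442 - 12*I*sqrt(2) ≈ 442.0 - 16.971*I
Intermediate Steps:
z(n) = sqrt(-6 + n)
b(u)*z(4) + 442 = (-3 - 9)*sqrt(-6 + 4) + 442 = -12*I*sqrt(2) + 442 = 442 - 12*I*sqrt(2)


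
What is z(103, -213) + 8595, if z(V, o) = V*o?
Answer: -13344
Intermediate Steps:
z(103, -213) + 8595 = 103*(-213) + 8595 = -21939 + 8595 = -13344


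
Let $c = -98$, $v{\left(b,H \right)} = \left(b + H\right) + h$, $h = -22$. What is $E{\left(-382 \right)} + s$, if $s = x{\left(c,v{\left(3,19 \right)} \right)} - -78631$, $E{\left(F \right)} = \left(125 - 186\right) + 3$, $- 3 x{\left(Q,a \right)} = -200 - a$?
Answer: $\frac{235919}{3} \approx 78640.0$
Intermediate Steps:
$v{\left(b,H \right)} = -22 + H + b$ ($v{\left(b,H \right)} = \left(b + H\right) - 22 = \left(H + b\right) - 22 = -22 + H + b$)
$x{\left(Q,a \right)} = \frac{200}{3} + \frac{a}{3}$ ($x{\left(Q,a \right)} = - \frac{-200 - a}{3} = \frac{200}{3} + \frac{a}{3}$)
$E{\left(F \right)} = -58$ ($E{\left(F \right)} = \left(125 - 186\right) + 3 = -61 + 3 = -58$)
$s = \frac{236093}{3}$ ($s = \left(\frac{200}{3} + \frac{-22 + 19 + 3}{3}\right) - -78631 = \left(\frac{200}{3} + \frac{1}{3} \cdot 0\right) + 78631 = \left(\frac{200}{3} + 0\right) + 78631 = \frac{200}{3} + 78631 = \frac{236093}{3} \approx 78698.0$)
$E{\left(-382 \right)} + s = -58 + \frac{236093}{3} = \frac{235919}{3}$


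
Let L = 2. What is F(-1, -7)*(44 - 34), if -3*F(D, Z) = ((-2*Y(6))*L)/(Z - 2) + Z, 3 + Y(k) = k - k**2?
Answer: 650/9 ≈ 72.222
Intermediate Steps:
Y(k) = -3 + k - k**2 (Y(k) = -3 + (k - k**2) = -3 + k - k**2)
F(D, Z) = -44/(-2 + Z) - Z/3 (F(D, Z) = -((-2*(-3 + 6 - 1*6**2)*2)/(Z - 2) + Z)/3 = -((-2*(-3 + 6 - 1*36)*2)/(-2 + Z) + Z)/3 = -((-2*(-3 + 6 - 36)*2)/(-2 + Z) + Z)/3 = -((-2*(-33)*2)/(-2 + Z) + Z)/3 = -((66*2)/(-2 + Z) + Z)/3 = -(132/(-2 + Z) + Z)/3 = -(Z + 132/(-2 + Z))/3 = -44/(-2 + Z) - Z/3)
F(-1, -7)*(44 - 34) = ((-132 - 1*(-7)**2 + 2*(-7))/(3*(-2 - 7)))*(44 - 34) = ((1/3)*(-132 - 1*49 - 14)/(-9))*10 = ((1/3)*(-1/9)*(-132 - 49 - 14))*10 = ((1/3)*(-1/9)*(-195))*10 = (65/9)*10 = 650/9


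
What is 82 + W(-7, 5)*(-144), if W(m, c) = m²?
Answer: -6974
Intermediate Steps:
82 + W(-7, 5)*(-144) = 82 + (-7)²*(-144) = 82 + 49*(-144) = 82 - 7056 = -6974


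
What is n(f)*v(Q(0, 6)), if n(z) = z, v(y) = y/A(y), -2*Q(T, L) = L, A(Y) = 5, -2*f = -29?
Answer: -87/10 ≈ -8.7000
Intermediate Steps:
f = 29/2 (f = -½*(-29) = 29/2 ≈ 14.500)
Q(T, L) = -L/2
v(y) = y/5
n(f)*v(Q(0, 6)) = 29*((-½*6)/5)/2 = 29*((⅕)*(-3))/2 = (29/2)*(-⅗) = -87/10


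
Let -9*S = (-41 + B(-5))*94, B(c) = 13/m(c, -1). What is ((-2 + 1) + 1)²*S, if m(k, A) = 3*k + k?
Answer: 0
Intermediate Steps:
m(k, A) = 4*k
B(c) = 13/(4*c) (B(c) = 13/((4*c)) = 13*(1/(4*c)) = 13/(4*c))
S = 39151/90 (S = -(-41 + (13/4)/(-5))*94/9 = -(-41 + (13/4)*(-⅕))*94/9 = -(-41 - 13/20)*94/9 = -(-833)*94/180 = -⅑*(-39151/10) = 39151/90 ≈ 435.01)
((-2 + 1) + 1)²*S = ((-2 + 1) + 1)²*(39151/90) = (-1 + 1)²*(39151/90) = 0²*(39151/90) = 0*(39151/90) = 0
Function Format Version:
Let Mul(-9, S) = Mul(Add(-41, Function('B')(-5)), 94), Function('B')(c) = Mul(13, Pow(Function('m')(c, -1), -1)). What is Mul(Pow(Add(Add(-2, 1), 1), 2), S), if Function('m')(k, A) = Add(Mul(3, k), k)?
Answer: 0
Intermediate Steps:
Function('m')(k, A) = Mul(4, k)
Function('B')(c) = Mul(Rational(13, 4), Pow(c, -1)) (Function('B')(c) = Mul(13, Pow(Mul(4, c), -1)) = Mul(13, Mul(Rational(1, 4), Pow(c, -1))) = Mul(Rational(13, 4), Pow(c, -1)))
S = Rational(39151, 90) (S = Mul(Rational(-1, 9), Mul(Add(-41, Mul(Rational(13, 4), Pow(-5, -1))), 94)) = Mul(Rational(-1, 9), Mul(Add(-41, Mul(Rational(13, 4), Rational(-1, 5))), 94)) = Mul(Rational(-1, 9), Mul(Add(-41, Rational(-13, 20)), 94)) = Mul(Rational(-1, 9), Mul(Rational(-833, 20), 94)) = Mul(Rational(-1, 9), Rational(-39151, 10)) = Rational(39151, 90) ≈ 435.01)
Mul(Pow(Add(Add(-2, 1), 1), 2), S) = Mul(Pow(Add(Add(-2, 1), 1), 2), Rational(39151, 90)) = Mul(Pow(Add(-1, 1), 2), Rational(39151, 90)) = Mul(Pow(0, 2), Rational(39151, 90)) = Mul(0, Rational(39151, 90)) = 0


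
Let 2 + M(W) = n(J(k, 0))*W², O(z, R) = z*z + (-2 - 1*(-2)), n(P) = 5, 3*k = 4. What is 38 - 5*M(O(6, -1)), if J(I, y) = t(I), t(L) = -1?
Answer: -32352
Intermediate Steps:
k = 4/3 (k = (⅓)*4 = 4/3 ≈ 1.3333)
J(I, y) = -1
O(z, R) = z² (O(z, R) = z² + (-2 + 2) = z² + 0 = z²)
M(W) = -2 + 5*W²
38 - 5*M(O(6, -1)) = 38 - 5*(-2 + 5*(6²)²) = 38 - 5*(-2 + 5*36²) = 38 - 5*(-2 + 5*1296) = 38 - 5*(-2 + 6480) = 38 - 5*6478 = 38 - 32390 = -32352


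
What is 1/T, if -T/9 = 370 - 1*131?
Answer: -1/2151 ≈ -0.00046490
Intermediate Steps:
T = -2151 (T = -9*(370 - 1*131) = -9*(370 - 131) = -9*239 = -2151)
1/T = 1/(-2151) = -1/2151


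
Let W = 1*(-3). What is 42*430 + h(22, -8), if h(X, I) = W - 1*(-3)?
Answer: 18060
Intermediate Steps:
W = -3
h(X, I) = 0 (h(X, I) = -3 - 1*(-3) = -3 + 3 = 0)
42*430 + h(22, -8) = 42*430 + 0 = 18060 + 0 = 18060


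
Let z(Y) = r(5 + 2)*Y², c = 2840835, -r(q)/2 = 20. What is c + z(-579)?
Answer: -10568805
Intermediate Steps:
r(q) = -40 (r(q) = -2*20 = -40)
z(Y) = -40*Y²
c + z(-579) = 2840835 - 40*(-579)² = 2840835 - 40*335241 = 2840835 - 13409640 = -10568805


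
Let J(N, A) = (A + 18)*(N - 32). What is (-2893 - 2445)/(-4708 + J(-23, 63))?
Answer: 314/539 ≈ 0.58256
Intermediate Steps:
J(N, A) = (-32 + N)*(18 + A) (J(N, A) = (18 + A)*(-32 + N) = (-32 + N)*(18 + A))
(-2893 - 2445)/(-4708 + J(-23, 63)) = (-2893 - 2445)/(-4708 + (-576 - 32*63 + 18*(-23) + 63*(-23))) = -5338/(-4708 + (-576 - 2016 - 414 - 1449)) = -5338/(-4708 - 4455) = -5338/(-9163) = -5338*(-1/9163) = 314/539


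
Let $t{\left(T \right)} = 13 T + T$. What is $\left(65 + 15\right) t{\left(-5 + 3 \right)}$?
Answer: $-2240$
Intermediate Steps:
$t{\left(T \right)} = 14 T$
$\left(65 + 15\right) t{\left(-5 + 3 \right)} = \left(65 + 15\right) 14 \left(-5 + 3\right) = 80 \cdot 14 \left(-2\right) = 80 \left(-28\right) = -2240$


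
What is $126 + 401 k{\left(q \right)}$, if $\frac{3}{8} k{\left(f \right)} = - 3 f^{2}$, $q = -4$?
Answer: $-51202$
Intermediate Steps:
$k{\left(f \right)} = - 8 f^{2}$ ($k{\left(f \right)} = \frac{8 \left(- 3 f^{2}\right)}{3} = - 8 f^{2}$)
$126 + 401 k{\left(q \right)} = 126 + 401 \left(- 8 \left(-4\right)^{2}\right) = 126 + 401 \left(\left(-8\right) 16\right) = 126 + 401 \left(-128\right) = 126 - 51328 = -51202$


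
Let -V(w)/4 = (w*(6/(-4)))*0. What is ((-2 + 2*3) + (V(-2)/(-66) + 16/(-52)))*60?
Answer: 2880/13 ≈ 221.54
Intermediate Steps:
V(w) = 0 (V(w) = -4*w*(6/(-4))*0 = -4*w*(6*(-1/4))*0 = -4*w*(-3/2)*0 = -4*(-3*w/2)*0 = -4*0 = 0)
((-2 + 2*3) + (V(-2)/(-66) + 16/(-52)))*60 = ((-2 + 2*3) + (0/(-66) + 16/(-52)))*60 = ((-2 + 6) + (0*(-1/66) + 16*(-1/52)))*60 = (4 + (0 - 4/13))*60 = (4 - 4/13)*60 = (48/13)*60 = 2880/13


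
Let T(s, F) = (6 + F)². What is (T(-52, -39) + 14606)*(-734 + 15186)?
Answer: 226824140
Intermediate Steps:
(T(-52, -39) + 14606)*(-734 + 15186) = ((6 - 39)² + 14606)*(-734 + 15186) = ((-33)² + 14606)*14452 = (1089 + 14606)*14452 = 15695*14452 = 226824140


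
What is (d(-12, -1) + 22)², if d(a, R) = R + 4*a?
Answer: 729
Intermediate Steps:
(d(-12, -1) + 22)² = ((-1 + 4*(-12)) + 22)² = ((-1 - 48) + 22)² = (-49 + 22)² = (-27)² = 729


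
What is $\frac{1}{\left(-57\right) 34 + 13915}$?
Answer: $\frac{1}{11977} \approx 8.3493 \cdot 10^{-5}$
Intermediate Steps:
$\frac{1}{\left(-57\right) 34 + 13915} = \frac{1}{-1938 + 13915} = \frac{1}{11977}$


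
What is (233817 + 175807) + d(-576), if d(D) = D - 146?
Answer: 408902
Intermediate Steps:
d(D) = -146 + D
(233817 + 175807) + d(-576) = (233817 + 175807) + (-146 - 576) = 409624 - 722 = 408902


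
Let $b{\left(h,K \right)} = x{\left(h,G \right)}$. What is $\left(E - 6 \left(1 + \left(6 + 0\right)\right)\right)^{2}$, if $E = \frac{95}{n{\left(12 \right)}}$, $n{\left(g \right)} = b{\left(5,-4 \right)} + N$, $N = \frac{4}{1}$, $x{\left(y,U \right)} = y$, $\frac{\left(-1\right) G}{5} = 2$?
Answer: $\frac{80089}{81} \approx 988.75$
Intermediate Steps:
$G = -10$ ($G = \left(-5\right) 2 = -10$)
$b{\left(h,K \right)} = h$
$N = 4$ ($N = 4 \cdot 1 = 4$)
$n{\left(g \right)} = 9$ ($n{\left(g \right)} = 5 + 4 = 9$)
$E = \frac{95}{9} \approx 10.556$
$\left(E - 6 \left(1 + \left(6 + 0\right)\right)\right)^{2} = \left(\frac{95}{9} - 6 \left(1 + \left(6 + 0\right)\right)\right)^{2} = \left(\frac{95}{9} - 6 \left(1 + 6\right)\right)^{2} = \left(\frac{95}{9} - 42\right)^{2} = \left(- \frac{283}{9}\right)^{2} = \frac{80089}{81}$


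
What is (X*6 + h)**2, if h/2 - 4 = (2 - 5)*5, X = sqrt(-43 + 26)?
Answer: -128 - 264*I*sqrt(17) ≈ -128.0 - 1088.5*I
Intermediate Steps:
X = I*sqrt(17) (X = sqrt(-17) = I*sqrt(17) ≈ 4.1231*I)
h = -22 (h = 8 + 2*((2 - 5)*5) = 8 + 2*(-3*5) = 8 + 2*(-15) = 8 - 30 = -22)
(X*6 + h)**2 = ((I*sqrt(17))*6 - 22)**2 = (6*I*sqrt(17) - 22)**2 = (-22 + 6*I*sqrt(17))**2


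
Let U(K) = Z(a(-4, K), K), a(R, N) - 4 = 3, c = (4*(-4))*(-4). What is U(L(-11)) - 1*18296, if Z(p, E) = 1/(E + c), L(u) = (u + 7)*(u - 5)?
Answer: -2341887/128 ≈ -18296.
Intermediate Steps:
c = 64 (c = -16*(-4) = 64)
a(R, N) = 7 (a(R, N) = 4 + 3 = 7)
L(u) = (-5 + u)*(7 + u) (L(u) = (7 + u)*(-5 + u) = (-5 + u)*(7 + u))
Z(p, E) = 1/(64 + E) (Z(p, E) = 1/(E + 64) = 1/(64 + E))
U(K) = 1/(64 + K)
U(L(-11)) - 1*18296 = 1/(64 + (-35 + (-11)² + 2*(-11))) - 1*18296 = 1/(64 + (-35 + 121 - 22)) - 18296 = 1/(64 + 64) - 18296 = 1/128 - 18296 = -2341887/128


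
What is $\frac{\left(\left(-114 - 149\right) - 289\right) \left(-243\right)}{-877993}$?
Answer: $- \frac{134136}{877993} \approx -0.15278$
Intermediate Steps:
$\frac{\left(\left(-114 - 149\right) - 289\right) \left(-243\right)}{-877993} = \left(\left(-114 - 149\right) - 289\right) \left(-243\right) \left(- \frac{1}{877993}\right) = \left(-263 - 289\right) \left(-243\right) \left(- \frac{1}{877993}\right) = \left(-552\right) \left(-243\right) \left(- \frac{1}{877993}\right) = 134136 \left(- \frac{1}{877993}\right) = - \frac{134136}{877993}$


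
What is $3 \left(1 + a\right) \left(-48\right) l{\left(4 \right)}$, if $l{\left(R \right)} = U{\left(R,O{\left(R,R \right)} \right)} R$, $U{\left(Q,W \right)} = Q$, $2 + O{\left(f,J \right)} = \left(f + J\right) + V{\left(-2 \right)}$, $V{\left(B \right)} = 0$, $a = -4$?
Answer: $6912$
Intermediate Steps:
$O{\left(f,J \right)} = -2 + J + f$ ($O{\left(f,J \right)} = -2 + \left(\left(f + J\right) + 0\right) = -2 + \left(\left(J + f\right) + 0\right) = -2 + \left(J + f\right) = -2 + J + f$)
$l{\left(R \right)} = R^{2}$ ($l{\left(R \right)} = R R = R^{2}$)
$3 \left(1 + a\right) \left(-48\right) l{\left(4 \right)} = 3 \left(1 - 4\right) \left(-48\right) 4^{2} = 3 \left(-3\right) \left(-48\right) 16 = \left(-9\right) \left(-48\right) 16 = 432 \cdot 16 = 6912$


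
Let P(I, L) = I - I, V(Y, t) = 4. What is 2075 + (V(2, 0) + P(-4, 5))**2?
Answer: 2091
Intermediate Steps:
P(I, L) = 0
2075 + (V(2, 0) + P(-4, 5))**2 = 2075 + (4 + 0)**2 = 2075 + 4**2 = 2075 + 16 = 2091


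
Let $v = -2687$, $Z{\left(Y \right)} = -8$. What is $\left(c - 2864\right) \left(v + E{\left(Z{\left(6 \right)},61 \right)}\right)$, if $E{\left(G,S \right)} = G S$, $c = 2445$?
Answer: $1330325$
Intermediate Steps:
$\left(c - 2864\right) \left(v + E{\left(Z{\left(6 \right)},61 \right)}\right) = \left(2445 - 2864\right) \left(-2687 - 488\right) = - 419 \left(-2687 - 488\right) = \left(-419\right) \left(-3175\right) = 1330325$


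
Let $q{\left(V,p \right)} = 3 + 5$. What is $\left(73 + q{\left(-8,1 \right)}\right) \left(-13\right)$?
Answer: $-1053$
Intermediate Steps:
$q{\left(V,p \right)} = 8$
$\left(73 + q{\left(-8,1 \right)}\right) \left(-13\right) = \left(73 + 8\right) \left(-13\right) = 81 \left(-13\right) = -1053$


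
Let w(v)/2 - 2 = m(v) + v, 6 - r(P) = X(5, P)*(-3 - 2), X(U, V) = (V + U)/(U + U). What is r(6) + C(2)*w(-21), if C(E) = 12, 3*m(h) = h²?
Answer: 6167/2 ≈ 3083.5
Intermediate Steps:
m(h) = h²/3
X(U, V) = (U + V)/(2*U) (X(U, V) = (U + V)/((2*U)) = (U + V)*(1/(2*U)) = (U + V)/(2*U))
r(P) = 17/2 + P/2 (r(P) = 6 - (½)*(5 + P)/5*(-3 - 2) = 6 - (½)*(⅕)*(5 + P)*(-5) = 6 - (½ + P/10)*(-5) = 6 - (-5/2 - P/2) = 6 + (5/2 + P/2) = 17/2 + P/2)
w(v) = 4 + 2*v + 2*v²/3 (w(v) = 4 + 2*(v²/3 + v) = 4 + 2*(v + v²/3) = 4 + (2*v + 2*v²/3) = 4 + 2*v + 2*v²/3)
r(6) + C(2)*w(-21) = (17/2 + (½)*6) + 12*(4 + 2*(-21) + (⅔)*(-21)²) = (17/2 + 3) + 12*(4 - 42 + (⅔)*441) = 23/2 + 12*(4 - 42 + 294) = 23/2 + 12*256 = 23/2 + 3072 = 6167/2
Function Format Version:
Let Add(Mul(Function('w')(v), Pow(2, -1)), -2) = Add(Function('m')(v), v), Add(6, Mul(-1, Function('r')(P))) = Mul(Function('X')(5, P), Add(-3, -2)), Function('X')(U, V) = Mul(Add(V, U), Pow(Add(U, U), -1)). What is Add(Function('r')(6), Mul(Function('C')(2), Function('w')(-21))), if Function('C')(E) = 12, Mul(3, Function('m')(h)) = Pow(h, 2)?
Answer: Rational(6167, 2) ≈ 3083.5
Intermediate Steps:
Function('m')(h) = Mul(Rational(1, 3), Pow(h, 2))
Function('X')(U, V) = Mul(Rational(1, 2), Pow(U, -1), Add(U, V)) (Function('X')(U, V) = Mul(Add(U, V), Pow(Mul(2, U), -1)) = Mul(Add(U, V), Mul(Rational(1, 2), Pow(U, -1))) = Mul(Rational(1, 2), Pow(U, -1), Add(U, V)))
Function('r')(P) = Add(Rational(17, 2), Mul(Rational(1, 2), P)) (Function('r')(P) = Add(6, Mul(-1, Mul(Mul(Rational(1, 2), Pow(5, -1), Add(5, P)), Add(-3, -2)))) = Add(6, Mul(-1, Mul(Mul(Rational(1, 2), Rational(1, 5), Add(5, P)), -5))) = Add(6, Mul(-1, Mul(Add(Rational(1, 2), Mul(Rational(1, 10), P)), -5))) = Add(6, Mul(-1, Add(Rational(-5, 2), Mul(Rational(-1, 2), P)))) = Add(6, Add(Rational(5, 2), Mul(Rational(1, 2), P))) = Add(Rational(17, 2), Mul(Rational(1, 2), P)))
Function('w')(v) = Add(4, Mul(2, v), Mul(Rational(2, 3), Pow(v, 2))) (Function('w')(v) = Add(4, Mul(2, Add(Mul(Rational(1, 3), Pow(v, 2)), v))) = Add(4, Mul(2, Add(v, Mul(Rational(1, 3), Pow(v, 2))))) = Add(4, Add(Mul(2, v), Mul(Rational(2, 3), Pow(v, 2)))) = Add(4, Mul(2, v), Mul(Rational(2, 3), Pow(v, 2))))
Add(Function('r')(6), Mul(Function('C')(2), Function('w')(-21))) = Add(Add(Rational(17, 2), Mul(Rational(1, 2), 6)), Mul(12, Add(4, Mul(2, -21), Mul(Rational(2, 3), Pow(-21, 2))))) = Add(Add(Rational(17, 2), 3), Mul(12, Add(4, -42, Mul(Rational(2, 3), 441)))) = Add(Rational(23, 2), Mul(12, Add(4, -42, 294))) = Add(Rational(23, 2), Mul(12, 256)) = Add(Rational(23, 2), 3072) = Rational(6167, 2)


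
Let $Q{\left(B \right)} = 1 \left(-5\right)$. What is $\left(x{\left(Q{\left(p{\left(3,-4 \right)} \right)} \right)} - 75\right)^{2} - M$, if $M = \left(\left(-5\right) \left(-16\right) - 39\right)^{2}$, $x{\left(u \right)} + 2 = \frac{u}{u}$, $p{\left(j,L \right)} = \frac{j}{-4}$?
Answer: $4095$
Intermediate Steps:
$p{\left(j,L \right)} = - \frac{j}{4}$ ($p{\left(j,L \right)} = j \left(- \frac{1}{4}\right) = - \frac{j}{4}$)
$Q{\left(B \right)} = -5$
$x{\left(u \right)} = -1$ ($x{\left(u \right)} = -2 + \frac{u}{u} = -2 + 1 = -1$)
$M = 1681$ ($M = \left(80 - 39\right)^{2} = 41^{2} = 1681$)
$\left(x{\left(Q{\left(p{\left(3,-4 \right)} \right)} \right)} - 75\right)^{2} - M = \left(-1 - 75\right)^{2} - 1681 = \left(-76\right)^{2} - 1681 = 5776 - 1681 = 4095$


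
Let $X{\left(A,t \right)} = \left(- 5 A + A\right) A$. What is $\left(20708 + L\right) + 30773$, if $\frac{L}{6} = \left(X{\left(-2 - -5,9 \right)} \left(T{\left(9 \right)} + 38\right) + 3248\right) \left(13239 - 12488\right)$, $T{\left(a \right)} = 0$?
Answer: $8522761$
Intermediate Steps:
$X{\left(A,t \right)} = - 4 A^{2}$ ($X{\left(A,t \right)} = - 4 A A = - 4 A^{2}$)
$L = 8471280$ ($L = 6 \left(- 4 \left(-2 - -5\right)^{2} \left(0 + 38\right) + 3248\right) \left(13239 - 12488\right) = 6 \left(- 4 \left(-2 + 5\right)^{2} \cdot 38 + 3248\right) 751 = 6 \left(- 4 \cdot 3^{2} \cdot 38 + 3248\right) 751 = 6 \left(\left(-4\right) 9 \cdot 38 + 3248\right) 751 = 6 \left(\left(-36\right) 38 + 3248\right) 751 = 6 \left(-1368 + 3248\right) 751 = 6 \cdot 1880 \cdot 751 = 6 \cdot 1411880 = 8471280$)
$\left(20708 + L\right) + 30773 = \left(20708 + 8471280\right) + 30773 = 8491988 + 30773 = 8522761$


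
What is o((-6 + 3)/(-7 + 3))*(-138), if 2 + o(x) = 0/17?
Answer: 276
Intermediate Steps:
o(x) = -2 (o(x) = -2 + 0/17 = -2 + 0*(1/17) = -2 + 0 = -2)
o((-6 + 3)/(-7 + 3))*(-138) = -2*(-138) = 276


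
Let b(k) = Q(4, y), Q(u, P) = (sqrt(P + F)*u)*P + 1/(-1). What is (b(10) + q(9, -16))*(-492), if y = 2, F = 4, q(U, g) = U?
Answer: -3936 - 3936*sqrt(6) ≈ -13577.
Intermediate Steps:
Q(u, P) = -1 + P*u*sqrt(4 + P) (Q(u, P) = (sqrt(P + 4)*u)*P + 1/(-1) = (sqrt(4 + P)*u)*P - 1 = (u*sqrt(4 + P))*P - 1 = P*u*sqrt(4 + P) - 1 = -1 + P*u*sqrt(4 + P))
b(k) = -1 + 8*sqrt(6) (b(k) = -1 + 2*4*sqrt(4 + 2) = -1 + 2*4*sqrt(6) = -1 + 8*sqrt(6))
(b(10) + q(9, -16))*(-492) = ((-1 + 8*sqrt(6)) + 9)*(-492) = (8 + 8*sqrt(6))*(-492) = -3936 - 3936*sqrt(6)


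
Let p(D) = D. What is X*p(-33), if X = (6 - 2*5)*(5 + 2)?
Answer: 924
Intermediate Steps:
X = -28 (X = (6 - 10)*7 = -4*7 = -28)
X*p(-33) = -28*(-33) = 924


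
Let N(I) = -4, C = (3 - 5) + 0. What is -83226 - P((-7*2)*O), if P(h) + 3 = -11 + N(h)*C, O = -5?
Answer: -83220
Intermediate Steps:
C = -2 (C = -2 + 0 = -2)
P(h) = -6 (P(h) = -3 + (-11 - 4*(-2)) = -3 + (-11 + 8) = -3 - 3 = -6)
-83226 - P((-7*2)*O) = -83226 - 1*(-6) = -83226 + 6 = -83220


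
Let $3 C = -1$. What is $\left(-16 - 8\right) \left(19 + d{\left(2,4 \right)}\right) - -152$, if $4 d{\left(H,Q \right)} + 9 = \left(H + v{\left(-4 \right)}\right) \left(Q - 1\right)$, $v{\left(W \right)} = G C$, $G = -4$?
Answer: $-310$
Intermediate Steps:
$C = - \frac{1}{3}$ ($C = \frac{1}{3} \left(-1\right) = - \frac{1}{3} \approx -0.33333$)
$v{\left(W \right)} = \frac{4}{3}$ ($v{\left(W \right)} = \left(-4\right) \left(- \frac{1}{3}\right) = \frac{4}{3}$)
$d{\left(H,Q \right)} = - \frac{9}{4} + \frac{\left(-1 + Q\right) \left(\frac{4}{3} + H\right)}{4}$ ($d{\left(H,Q \right)} = - \frac{9}{4} + \frac{\left(H + \frac{4}{3}\right) \left(Q - 1\right)}{4} = - \frac{9}{4} + \frac{\left(\frac{4}{3} + H\right) \left(-1 + Q\right)}{4} = - \frac{9}{4} + \frac{\left(-1 + Q\right) \left(\frac{4}{3} + H\right)}{4}$)
$\left(-16 - 8\right) \left(19 + d{\left(2,4 \right)}\right) - -152 = \left(-16 - 8\right) \left(19 + \left(- \frac{31}{12} - \frac{1}{2} + \frac{1}{3} \cdot 4 + \frac{1}{4} \cdot 2 \cdot 4\right)\right) - -152 = - 24 \left(19 + \left(- \frac{31}{12} - \frac{1}{2} + \frac{4}{3} + 2\right)\right) + 152 = - 24 \left(19 + \frac{1}{4}\right) + 152 = \left(-24\right) \frac{77}{4} + 152 = -462 + 152 = -310$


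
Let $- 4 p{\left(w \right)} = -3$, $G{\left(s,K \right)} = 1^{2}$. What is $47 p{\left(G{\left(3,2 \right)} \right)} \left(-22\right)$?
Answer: $- \frac{1551}{2} \approx -775.5$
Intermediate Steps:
$G{\left(s,K \right)} = 1$
$p{\left(w \right)} = \frac{3}{4}$ ($p{\left(w \right)} = \left(- \frac{1}{4}\right) \left(-3\right) = \frac{3}{4}$)
$47 p{\left(G{\left(3,2 \right)} \right)} \left(-22\right) = 47 \cdot \frac{3}{4} \left(-22\right) = \frac{141}{4} \left(-22\right) = - \frac{1551}{2}$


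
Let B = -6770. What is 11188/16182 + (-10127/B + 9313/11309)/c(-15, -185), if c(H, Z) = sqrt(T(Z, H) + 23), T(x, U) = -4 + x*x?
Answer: 5594/8091 + 177575253*sqrt(8561)/1310893365460 ≈ 0.70392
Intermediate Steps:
T(x, U) = -4 + x**2
c(H, Z) = sqrt(19 + Z**2) (c(H, Z) = sqrt((-4 + Z**2) + 23) = sqrt(19 + Z**2))
11188/16182 + (-10127/B + 9313/11309)/c(-15, -185) = 11188/16182 + (-10127/(-6770) + 9313/11309)/(sqrt(19 + (-185)**2)) = 11188*(1/16182) + (-10127*(-1/6770) + 9313*(1/11309))/(sqrt(19 + 34225)) = 5594/8091 + (10127/6770 + 9313/11309)/(sqrt(34244)) = 5594/8091 + 177575253/(76561930*((2*sqrt(8561)))) = 5594/8091 + 177575253*(sqrt(8561)/17122)/76561930 = 5594/8091 + 177575253*sqrt(8561)/1310893365460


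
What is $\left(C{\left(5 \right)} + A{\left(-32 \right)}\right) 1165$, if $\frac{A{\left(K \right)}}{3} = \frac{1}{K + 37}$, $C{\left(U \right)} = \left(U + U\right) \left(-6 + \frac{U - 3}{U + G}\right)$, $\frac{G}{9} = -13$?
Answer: $- \frac{1943453}{28} \approx -69409.0$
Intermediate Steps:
$G = -117$ ($G = 9 \left(-13\right) = -117$)
$C{\left(U \right)} = 2 U \left(-6 + \frac{-3 + U}{-117 + U}\right)$ ($C{\left(U \right)} = \left(U + U\right) \left(-6 + \frac{U - 3}{U - 117}\right) = 2 U \left(-6 + \frac{-3 + U}{-117 + U}\right)$)
$A{\left(K \right)} = \frac{3}{37 + K}$ ($A{\left(K \right)} = \frac{3}{K + 37} = \frac{3}{37 + K}$)
$\left(C{\left(5 \right)} + A{\left(-32 \right)}\right) 1165 = \left(2 \cdot 5 \frac{1}{-117 + 5} \left(699 - 25\right) + \frac{3}{37 - 32}\right) 1165 = \left(2 \cdot 5 \frac{1}{-112} \left(699 - 25\right) + \frac{3}{5}\right) 1165 = \left(2 \cdot 5 \left(- \frac{1}{112}\right) 674 + 3 \cdot \frac{1}{5}\right) 1165 = \left(- \frac{1685}{28} + \frac{3}{5}\right) 1165 = \left(- \frac{8341}{140}\right) 1165 = - \frac{1943453}{28}$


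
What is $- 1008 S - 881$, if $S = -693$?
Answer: $697663$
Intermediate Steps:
$- 1008 S - 881 = \left(-1008\right) \left(-693\right) - 881 = 698544 - 881 = 697663$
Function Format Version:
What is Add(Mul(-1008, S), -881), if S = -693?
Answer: 697663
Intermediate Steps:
Add(Mul(-1008, S), -881) = Add(Mul(-1008, -693), -881) = Add(698544, -881) = 697663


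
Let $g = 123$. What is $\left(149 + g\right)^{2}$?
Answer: $73984$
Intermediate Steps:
$\left(149 + g\right)^{2} = \left(149 + 123\right)^{2} = 272^{2} = 73984$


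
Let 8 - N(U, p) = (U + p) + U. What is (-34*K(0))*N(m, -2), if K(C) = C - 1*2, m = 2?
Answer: 408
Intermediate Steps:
K(C) = -2 + C (K(C) = C - 2 = -2 + C)
N(U, p) = 8 - p - 2*U (N(U, p) = 8 - ((U + p) + U) = 8 - (p + 2*U) = 8 + (-p - 2*U) = 8 - p - 2*U)
(-34*K(0))*N(m, -2) = (-34*(-2 + 0))*(8 - 1*(-2) - 2*2) = (-34*(-2))*(8 + 2 - 4) = 68*6 = 408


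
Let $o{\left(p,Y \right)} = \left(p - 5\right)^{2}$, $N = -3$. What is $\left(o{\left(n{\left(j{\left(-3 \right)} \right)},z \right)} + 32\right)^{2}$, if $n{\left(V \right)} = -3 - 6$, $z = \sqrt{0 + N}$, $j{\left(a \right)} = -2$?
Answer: $51984$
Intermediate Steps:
$z = i \sqrt{3}$ ($z = \sqrt{0 - 3} = \sqrt{-3} = i \sqrt{3} \approx 1.732 i$)
$n{\left(V \right)} = -9$ ($n{\left(V \right)} = -3 - 6 = -9$)
$o{\left(p,Y \right)} = \left(-5 + p\right)^{2}$
$\left(o{\left(n{\left(j{\left(-3 \right)} \right)},z \right)} + 32\right)^{2} = \left(\left(-5 - 9\right)^{2} + 32\right)^{2} = \left(\left(-14\right)^{2} + 32\right)^{2} = \left(196 + 32\right)^{2} = 228^{2} = 51984$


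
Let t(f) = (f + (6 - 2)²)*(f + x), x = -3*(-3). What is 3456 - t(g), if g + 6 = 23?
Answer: 2598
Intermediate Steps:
x = 9
g = 17 (g = -6 + 23 = 17)
t(f) = (9 + f)*(16 + f) (t(f) = (f + (6 - 2)²)*(f + 9) = (f + 4²)*(9 + f) = (f + 16)*(9 + f) = (16 + f)*(9 + f) = (9 + f)*(16 + f))
3456 - t(g) = 3456 - (144 + 17² + 25*17) = 3456 - (144 + 289 + 425) = 3456 - 1*858 = 3456 - 858 = 2598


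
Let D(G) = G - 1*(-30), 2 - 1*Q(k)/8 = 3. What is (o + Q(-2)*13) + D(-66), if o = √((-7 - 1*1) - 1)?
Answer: -140 + 3*I ≈ -140.0 + 3.0*I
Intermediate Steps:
Q(k) = -8 (Q(k) = 16 - 8*3 = 16 - 24 = -8)
D(G) = 30 + G (D(G) = G + 30 = 30 + G)
o = 3*I (o = √((-7 - 1) - 1) = √(-8 - 1) = √(-9) = 3*I ≈ 3.0*I)
(o + Q(-2)*13) + D(-66) = (3*I - 8*13) + (30 - 66) = (3*I - 104) - 36 = (-104 + 3*I) - 36 = -140 + 3*I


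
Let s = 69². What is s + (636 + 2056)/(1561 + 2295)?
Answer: 4590277/964 ≈ 4761.7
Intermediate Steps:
s = 4761
s + (636 + 2056)/(1561 + 2295) = 4761 + (636 + 2056)/(1561 + 2295) = 4761 + 2692/3856 = 4761 + 2692*(1/3856) = 4761 + 673/964 = 4590277/964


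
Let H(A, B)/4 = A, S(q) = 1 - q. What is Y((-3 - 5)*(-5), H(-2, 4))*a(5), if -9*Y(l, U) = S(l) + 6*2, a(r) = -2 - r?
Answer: -21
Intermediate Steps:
H(A, B) = 4*A
Y(l, U) = -13/9 + l/9 (Y(l, U) = -((1 - l) + 6*2)/9 = -((1 - l) + 12)/9 = -(13 - l)/9 = -13/9 + l/9)
Y((-3 - 5)*(-5), H(-2, 4))*a(5) = (-13/9 + ((-3 - 5)*(-5))/9)*(-2 - 1*5) = (-13/9 + (-8*(-5))/9)*(-2 - 5) = (-13/9 + (⅑)*40)*(-7) = (-13/9 + 40/9)*(-7) = 3*(-7) = -21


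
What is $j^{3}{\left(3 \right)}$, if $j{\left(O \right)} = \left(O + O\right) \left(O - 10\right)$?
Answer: $-74088$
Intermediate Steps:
$j{\left(O \right)} = 2 O \left(-10 + O\right)$
$j^{3}{\left(3 \right)} = \left(2 \cdot 3 \left(-10 + 3\right)\right)^{3} = \left(2 \cdot 3 \left(-7\right)\right)^{3} = \left(-42\right)^{3} = -74088$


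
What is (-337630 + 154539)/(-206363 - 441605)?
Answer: 183091/647968 ≈ 0.28256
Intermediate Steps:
(-337630 + 154539)/(-206363 - 441605) = -183091/(-647968) = -183091*(-1/647968) = 183091/647968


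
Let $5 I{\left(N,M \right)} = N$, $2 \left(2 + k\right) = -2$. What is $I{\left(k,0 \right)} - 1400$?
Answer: $- \frac{7003}{5} \approx -1400.6$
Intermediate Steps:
$k = -3$ ($k = -2 + \frac{1}{2} \left(-2\right) = -2 - 1 = -3$)
$I{\left(N,M \right)} = \frac{N}{5}$
$I{\left(k,0 \right)} - 1400 = \frac{1}{5} \left(-3\right) - 1400 = - \frac{3}{5} - 1400 = - \frac{7003}{5}$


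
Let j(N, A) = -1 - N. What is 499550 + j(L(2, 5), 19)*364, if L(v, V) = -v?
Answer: 499914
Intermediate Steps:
499550 + j(L(2, 5), 19)*364 = 499550 + (-1 - (-1)*2)*364 = 499550 + (-1 - 1*(-2))*364 = 499550 + (-1 + 2)*364 = 499550 + 1*364 = 499550 + 364 = 499914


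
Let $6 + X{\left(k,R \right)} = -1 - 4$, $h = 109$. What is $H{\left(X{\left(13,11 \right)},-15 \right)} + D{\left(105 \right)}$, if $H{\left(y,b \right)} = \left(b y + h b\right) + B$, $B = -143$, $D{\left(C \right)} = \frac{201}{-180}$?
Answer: $- \frac{96847}{60} \approx -1614.1$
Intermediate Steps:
$D{\left(C \right)} = - \frac{67}{60}$ ($D{\left(C \right)} = 201 \left(- \frac{1}{180}\right) = - \frac{67}{60}$)
$X{\left(k,R \right)} = -11$ ($X{\left(k,R \right)} = -6 - 5 = -11$)
$H{\left(y,b \right)} = -143 + 109 b + b y$ ($H{\left(y,b \right)} = \left(b y + 109 b\right) - 143 = \left(109 b + b y\right) - 143 = -143 + 109 b + b y$)
$H{\left(X{\left(13,11 \right)},-15 \right)} + D{\left(105 \right)} = \left(-143 + 109 \left(-15\right) - -165\right) - \frac{67}{60} = \left(-143 - 1635 + 165\right) - \frac{67}{60} = -1613 - \frac{67}{60} = - \frac{96847}{60}$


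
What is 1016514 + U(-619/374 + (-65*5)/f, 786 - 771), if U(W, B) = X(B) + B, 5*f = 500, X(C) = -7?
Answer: 1016522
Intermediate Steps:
f = 100 (f = (1/5)*500 = 100)
U(W, B) = -7 + B
1016514 + U(-619/374 + (-65*5)/f, 786 - 771) = 1016514 + (-7 + (786 - 771)) = 1016514 + (-7 + 15) = 1016514 + 8 = 1016522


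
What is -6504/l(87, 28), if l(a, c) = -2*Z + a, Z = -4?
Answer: -6504/95 ≈ -68.463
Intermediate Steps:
l(a, c) = 8 + a (l(a, c) = -2*(-4) + a = 8 + a)
-6504/l(87, 28) = -6504/(8 + 87) = -6504/95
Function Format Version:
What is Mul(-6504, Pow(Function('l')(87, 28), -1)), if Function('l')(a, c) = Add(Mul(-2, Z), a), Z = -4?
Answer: Rational(-6504, 95) ≈ -68.463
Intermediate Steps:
Function('l')(a, c) = Add(8, a) (Function('l')(a, c) = Add(Mul(-2, -4), a) = Add(8, a))
Mul(-6504, Pow(Function('l')(87, 28), -1)) = Mul(-6504, Pow(Add(8, 87), -1)) = Mul(-6504, Pow(95, -1)) = Mul(-6504, Rational(1, 95)) = Rational(-6504, 95)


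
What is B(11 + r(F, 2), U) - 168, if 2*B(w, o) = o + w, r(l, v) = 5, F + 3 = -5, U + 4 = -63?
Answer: -387/2 ≈ -193.50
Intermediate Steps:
U = -67 (U = -4 - 63 = -67)
F = -8 (F = -3 - 5 = -8)
B(w, o) = o/2 + w/2 (B(w, o) = (o + w)/2 = o/2 + w/2)
B(11 + r(F, 2), U) - 168 = ((1/2)*(-67) + (11 + 5)/2) - 168 = (-67/2 + (1/2)*16) - 168 = (-67/2 + 8) - 168 = -51/2 - 168 = -387/2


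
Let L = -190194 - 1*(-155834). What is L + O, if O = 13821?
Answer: -20539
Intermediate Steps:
L = -34360 (L = -190194 + 155834 = -34360)
L + O = -34360 + 13821 = -20539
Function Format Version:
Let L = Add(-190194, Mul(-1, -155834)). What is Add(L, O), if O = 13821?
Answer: -20539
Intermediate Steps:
L = -34360 (L = Add(-190194, 155834) = -34360)
Add(L, O) = Add(-34360, 13821) = -20539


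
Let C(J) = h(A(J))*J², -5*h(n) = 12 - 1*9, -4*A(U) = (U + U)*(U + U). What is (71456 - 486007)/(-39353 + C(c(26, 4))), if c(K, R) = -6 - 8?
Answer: 2072755/197353 ≈ 10.503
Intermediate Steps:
A(U) = -U² (A(U) = -(U + U)*(U + U)/4 = -2*U*2*U/4 = -U²)
c(K, R) = -14
h(n) = -⅗ (h(n) = -(12 - 1*9)/5 = -(12 - 9)/5 = -⅕*3 = -⅗)
C(J) = -3*J²/5
(71456 - 486007)/(-39353 + C(c(26, 4))) = (71456 - 486007)/(-39353 - ⅗*(-14)²) = -414551/(-39353 - ⅗*196) = -414551/(-39353 - 588/5) = -414551/(-197353/5) = -414551*(-5/197353) = 2072755/197353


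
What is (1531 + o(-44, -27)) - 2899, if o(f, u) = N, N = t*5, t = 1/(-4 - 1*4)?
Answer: -10949/8 ≈ -1368.6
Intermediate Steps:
t = -⅛ (t = 1/(-4 - 4) = 1/(-8) = -⅛ ≈ -0.12500)
N = -5/8 (N = -⅛*5 = -5/8 ≈ -0.62500)
o(f, u) = -5/8
(1531 + o(-44, -27)) - 2899 = (1531 - 5/8) - 2899 = 12243/8 - 2899 = -10949/8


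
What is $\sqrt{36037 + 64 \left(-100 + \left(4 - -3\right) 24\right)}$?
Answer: $\sqrt{40389} \approx 200.97$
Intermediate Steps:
$\sqrt{36037 + 64 \left(-100 + \left(4 - -3\right) 24\right)} = \sqrt{36037 + 64 \left(-100 + \left(4 + 3\right) 24\right)} = \sqrt{36037 + 64 \left(-100 + 7 \cdot 24\right)} = \sqrt{36037 + 64 \left(-100 + 168\right)} = \sqrt{36037 + 64 \cdot 68} = \sqrt{36037 + 4352} = \sqrt{40389}$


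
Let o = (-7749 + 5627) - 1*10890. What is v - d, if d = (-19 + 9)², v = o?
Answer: -13112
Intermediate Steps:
o = -13012 (o = -2122 - 10890 = -13012)
v = -13012
d = 100 (d = (-10)² = 100)
v - d = -13012 - 1*100 = -13012 - 100 = -13112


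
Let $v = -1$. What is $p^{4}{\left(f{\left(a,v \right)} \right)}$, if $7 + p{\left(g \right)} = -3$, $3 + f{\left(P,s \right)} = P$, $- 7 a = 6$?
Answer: $10000$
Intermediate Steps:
$a = - \frac{6}{7}$ ($a = \left(- \frac{1}{7}\right) 6 = - \frac{6}{7} \approx -0.85714$)
$f{\left(P,s \right)} = -3 + P$
$p{\left(g \right)} = -10$ ($p{\left(g \right)} = -7 - 3 = -10$)
$p^{4}{\left(f{\left(a,v \right)} \right)} = \left(-10\right)^{4} = 10000$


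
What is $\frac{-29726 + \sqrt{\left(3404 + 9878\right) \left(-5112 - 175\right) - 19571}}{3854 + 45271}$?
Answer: $- \frac{29726}{49125} + \frac{i \sqrt{70241505}}{49125} \approx -0.60511 + 0.17061 i$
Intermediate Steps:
$\frac{-29726 + \sqrt{\left(3404 + 9878\right) \left(-5112 - 175\right) - 19571}}{3854 + 45271} = \frac{-29726 + \sqrt{13282 \left(-5287\right) - 19571}}{49125} = \left(-29726 + \sqrt{-70221934 - 19571}\right) \frac{1}{49125} = \left(-29726 + \sqrt{-70241505}\right) \frac{1}{49125} = \left(-29726 + i \sqrt{70241505}\right) \frac{1}{49125} = - \frac{29726}{49125} + \frac{i \sqrt{70241505}}{49125}$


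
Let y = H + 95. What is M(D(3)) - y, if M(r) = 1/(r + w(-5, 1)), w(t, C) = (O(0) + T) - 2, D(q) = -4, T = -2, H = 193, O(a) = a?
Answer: -2305/8 ≈ -288.13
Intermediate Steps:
y = 288 (y = 193 + 95 = 288)
w(t, C) = -4 (w(t, C) = (0 - 2) - 2 = -2 - 2 = -4)
M(r) = 1/(-4 + r) (M(r) = 1/(r - 4) = 1/(-4 + r))
M(D(3)) - y = 1/(-4 - 4) - 1*288 = 1/(-8) - 288 = -⅛ - 288 = -2305/8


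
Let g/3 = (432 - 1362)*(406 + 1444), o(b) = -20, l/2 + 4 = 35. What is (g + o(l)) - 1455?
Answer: -5162975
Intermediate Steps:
l = 62 (l = -8 + 2*35 = -8 + 70 = 62)
g = -5161500 (g = 3*((432 - 1362)*(406 + 1444)) = 3*(-930*1850) = 3*(-1720500) = -5161500)
(g + o(l)) - 1455 = (-5161500 - 20) - 1455 = -5161520 - 1455 = -5162975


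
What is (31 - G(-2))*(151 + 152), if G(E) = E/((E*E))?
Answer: 19089/2 ≈ 9544.5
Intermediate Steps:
G(E) = 1/E (G(E) = E/(E**2) = E/E**2 = 1/E)
(31 - G(-2))*(151 + 152) = (31 - 1/(-2))*(151 + 152) = (31 - 1*(-1/2))*303 = (31 + 1/2)*303 = (63/2)*303 = 19089/2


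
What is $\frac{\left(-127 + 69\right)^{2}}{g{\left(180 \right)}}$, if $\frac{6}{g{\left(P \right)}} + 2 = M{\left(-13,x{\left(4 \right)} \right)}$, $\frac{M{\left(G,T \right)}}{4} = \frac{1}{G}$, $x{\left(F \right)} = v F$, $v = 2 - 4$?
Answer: $- \frac{16820}{13} \approx -1293.8$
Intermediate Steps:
$v = -2$
$x{\left(F \right)} = - 2 F$
$M{\left(G,T \right)} = \frac{4}{G}$
$g{\left(P \right)} = - \frac{13}{5}$ ($g{\left(P \right)} = \frac{6}{-2 + \frac{4}{-13}} = \frac{6}{-2 + 4 \left(- \frac{1}{13}\right)} = \frac{6}{-2 - \frac{4}{13}} = \frac{6}{- \frac{30}{13}} = 6 \left(- \frac{13}{30}\right) = - \frac{13}{5}$)
$\frac{\left(-127 + 69\right)^{2}}{g{\left(180 \right)}} = \frac{\left(-127 + 69\right)^{2}}{- \frac{13}{5}} = \left(-58\right)^{2} \left(- \frac{5}{13}\right) = 3364 \left(- \frac{5}{13}\right) = - \frac{16820}{13}$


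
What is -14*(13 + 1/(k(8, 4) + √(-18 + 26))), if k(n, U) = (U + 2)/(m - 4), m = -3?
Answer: -16345/89 - 343*√2/89 ≈ -189.10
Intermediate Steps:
k(n, U) = -2/7 - U/7 (k(n, U) = (U + 2)/(-3 - 4) = (2 + U)/(-7) = (2 + U)*(-⅐) = -2/7 - U/7)
-14*(13 + 1/(k(8, 4) + √(-18 + 26))) = -14*(13 + 1/((-2/7 - ⅐*4) + √(-18 + 26))) = -14*(13 + 1/((-2/7 - 4/7) + √8)) = -14*(13 + 1/(-6/7 + 2*√2)) = -182 - 14/(-6/7 + 2*√2)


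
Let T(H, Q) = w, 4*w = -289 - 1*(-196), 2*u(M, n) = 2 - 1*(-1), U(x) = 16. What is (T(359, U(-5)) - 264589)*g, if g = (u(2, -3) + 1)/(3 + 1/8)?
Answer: -1058449/5 ≈ -2.1169e+5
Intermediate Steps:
u(M, n) = 3/2 (u(M, n) = (2 - 1*(-1))/2 = (2 + 1)/2 = (½)*3 = 3/2)
w = -93/4 (w = (-289 - 1*(-196))/4 = (-289 + 196)/4 = (¼)*(-93) = -93/4 ≈ -23.250)
T(H, Q) = -93/4
g = ⅘ (g = (3/2 + 1)/(3 + 1/8) = 5/(2*(3 + ⅛)) = 5/(2*(25/8)) = (5/2)*(8/25) = ⅘ ≈ 0.80000)
(T(359, U(-5)) - 264589)*g = (-93/4 - 264589)*(⅘) = -1058449/4*⅘ = -1058449/5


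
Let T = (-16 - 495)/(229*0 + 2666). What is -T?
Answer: 511/2666 ≈ 0.19167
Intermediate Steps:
T = -511/2666 (T = -511/(0 + 2666) = -511/2666 ≈ -0.19167)
-T = -1*(-511/2666) = 511/2666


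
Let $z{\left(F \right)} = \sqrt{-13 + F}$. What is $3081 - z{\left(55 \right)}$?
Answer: $3081 - \sqrt{42} \approx 3074.5$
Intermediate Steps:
$3081 - z{\left(55 \right)} = 3081 - \sqrt{-13 + 55} = 3081 - \sqrt{42}$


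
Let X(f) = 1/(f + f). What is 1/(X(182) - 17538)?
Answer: -364/6383831 ≈ -5.7019e-5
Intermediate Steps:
X(f) = 1/(2*f)
1/(X(182) - 17538) = 1/((1/2)/182 - 17538) = 1/((1/2)*(1/182) - 17538) = 1/(1/364 - 17538) = 1/(-6383831/364) = -364/6383831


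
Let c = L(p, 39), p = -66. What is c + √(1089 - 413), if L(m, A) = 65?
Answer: 91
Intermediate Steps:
c = 65
c + √(1089 - 413) = 65 + √(1089 - 413) = 65 + √676 = 65 + 26 = 91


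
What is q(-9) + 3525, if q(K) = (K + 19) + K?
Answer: 3526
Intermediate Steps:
q(K) = 19 + 2*K (q(K) = (19 + K) + K = 19 + 2*K)
q(-9) + 3525 = (19 + 2*(-9)) + 3525 = (19 - 18) + 3525 = 1 + 3525 = 3526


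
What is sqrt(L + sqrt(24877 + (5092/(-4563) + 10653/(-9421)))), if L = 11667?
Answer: sqrt(1575006750452187 + 2449460*sqrt(75555228252921))/367419 ≈ 108.74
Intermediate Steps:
sqrt(L + sqrt(24877 + (5092/(-4563) + 10653/(-9421)))) = sqrt(11667 + sqrt(24877 + (5092/(-4563) + 10653/(-9421)))) = sqrt(11667 + sqrt(24877 + (5092*(-1/4563) + 10653*(-1/9421)))) = sqrt(11667 + sqrt(24877 + (-5092/4563 - 10653/9421))) = sqrt(11667 + sqrt(24877 - 96581371/42988023)) = sqrt(11667 + sqrt(1069316466800/42988023)) = sqrt(11667 + 20*sqrt(75555228252921)/1102257)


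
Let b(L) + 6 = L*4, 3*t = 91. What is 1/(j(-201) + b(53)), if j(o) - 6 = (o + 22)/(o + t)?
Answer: 512/109081 ≈ 0.0046938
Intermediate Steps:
t = 91/3 (t = (⅓)*91 = 91/3 ≈ 30.333)
j(o) = 6 + (22 + o)/(91/3 + o) (j(o) = 6 + (o + 22)/(o + 91/3) = 6 + (22 + o)/(91/3 + o))
b(L) = -6 + 4*L (b(L) = -6 + L*4 = -6 + 4*L)
1/(j(-201) + b(53)) = 1/(3*(204 + 7*(-201))/(91 + 3*(-201)) + (-6 + 4*53)) = 1/(3*(204 - 1407)/(91 - 603) + (-6 + 212)) = 1/(3*(-1203)/(-512) + 206) = 1/(3*(-1/512)*(-1203) + 206) = 1/(3609/512 + 206) = 1/(109081/512) = 512/109081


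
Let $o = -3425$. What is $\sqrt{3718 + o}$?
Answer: $\sqrt{293} \approx 17.117$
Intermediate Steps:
$\sqrt{3718 + o} = \sqrt{3718 - 3425} = \sqrt{293}$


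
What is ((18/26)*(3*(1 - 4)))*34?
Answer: -2754/13 ≈ -211.85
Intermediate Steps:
((18/26)*(3*(1 - 4)))*34 = ((18*(1/26))*(3*(-3)))*34 = ((9/13)*(-9))*34 = -81/13*34 = -2754/13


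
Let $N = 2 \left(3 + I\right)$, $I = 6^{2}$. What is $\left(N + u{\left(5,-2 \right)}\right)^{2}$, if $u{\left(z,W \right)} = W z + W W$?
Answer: $5184$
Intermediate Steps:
$u{\left(z,W \right)} = W^{2} + W z$ ($u{\left(z,W \right)} = W z + W^{2} = W^{2} + W z$)
$I = 36$
$N = 78$ ($N = 2 \left(3 + 36\right) = 2 \cdot 39 = 78$)
$\left(N + u{\left(5,-2 \right)}\right)^{2} = \left(78 - 2 \left(-2 + 5\right)\right)^{2} = \left(78 - 6\right)^{2} = 72^{2} = 5184$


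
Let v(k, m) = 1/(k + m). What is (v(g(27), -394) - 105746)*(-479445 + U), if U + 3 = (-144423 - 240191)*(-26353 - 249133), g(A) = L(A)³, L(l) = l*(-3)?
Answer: -5958864636166676270916/531835 ≈ -1.1204e+16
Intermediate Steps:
L(l) = -3*l
g(A) = -27*A³ (g(A) = (-3*A)³ = -27*A³)
U = 105955772401 (U = -3 + (-144423 - 240191)*(-26353 - 249133) = -3 - 384614*(-275486) = -3 + 105955772404 = 105955772401)
(v(g(27), -394) - 105746)*(-479445 + U) = (1/(-27*27³ - 394) - 105746)*(-479445 + 105955772401) = (1/(-27*19683 - 394) - 105746)*105955292956 = (1/(-531441 - 394) - 105746)*105955292956 = (1/(-531835) - 105746)*105955292956 = (-1/531835 - 105746)*105955292956 = -56239423911/531835*105955292956 = -5958864636166676270916/531835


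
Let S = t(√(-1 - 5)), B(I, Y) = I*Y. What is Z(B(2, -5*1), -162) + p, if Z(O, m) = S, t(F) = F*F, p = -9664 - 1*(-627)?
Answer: -9043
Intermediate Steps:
p = -9037 (p = -9664 + 627 = -9037)
t(F) = F²
S = -6 (S = (√(-1 - 5))² = (√(-6))² = (I*√6)² = -6)
Z(O, m) = -6
Z(B(2, -5*1), -162) + p = -6 - 9037 = -9043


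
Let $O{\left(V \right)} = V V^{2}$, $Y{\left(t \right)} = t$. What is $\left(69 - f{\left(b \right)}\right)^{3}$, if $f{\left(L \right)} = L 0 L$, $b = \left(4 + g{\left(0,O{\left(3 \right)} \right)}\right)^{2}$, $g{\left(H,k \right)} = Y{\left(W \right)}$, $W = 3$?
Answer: $328509$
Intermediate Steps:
$O{\left(V \right)} = V^{3}$
$g{\left(H,k \right)} = 3$
$b = 49$ ($b = \left(4 + 3\right)^{2} = 7^{2} = 49$)
$f{\left(L \right)} = 0$ ($f{\left(L \right)} = 0 L = 0$)
$\left(69 - f{\left(b \right)}\right)^{3} = \left(69 - 0\right)^{3} = \left(69 + 0\right)^{3} = 69^{3} = 328509$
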